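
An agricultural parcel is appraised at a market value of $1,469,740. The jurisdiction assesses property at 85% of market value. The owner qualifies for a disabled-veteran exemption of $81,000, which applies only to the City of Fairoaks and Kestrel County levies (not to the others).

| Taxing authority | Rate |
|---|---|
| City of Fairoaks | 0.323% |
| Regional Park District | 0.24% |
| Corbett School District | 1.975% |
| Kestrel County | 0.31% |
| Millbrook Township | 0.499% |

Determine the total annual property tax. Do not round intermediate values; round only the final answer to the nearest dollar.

$41,301

Assessed value = $1,469,740 × 0.85 = $1,249,279
City of Fairoaks: ($1,249,279 − $81,000) × 0.00323 = $1,168,279 × 0.00323 = $3,773.54117
Regional Park District: $1,249,279 × 0.0024 = $2,998.2696
Corbett School District: $1,249,279 × 0.01975 = $24,673.26025
Kestrel County: ($1,249,279 − $81,000) × 0.0031 = $1,168,279 × 0.0031 = $3,621.6649
Millbrook Township: $1,249,279 × 0.00499 = $6,233.90221
Total = $41,300.63813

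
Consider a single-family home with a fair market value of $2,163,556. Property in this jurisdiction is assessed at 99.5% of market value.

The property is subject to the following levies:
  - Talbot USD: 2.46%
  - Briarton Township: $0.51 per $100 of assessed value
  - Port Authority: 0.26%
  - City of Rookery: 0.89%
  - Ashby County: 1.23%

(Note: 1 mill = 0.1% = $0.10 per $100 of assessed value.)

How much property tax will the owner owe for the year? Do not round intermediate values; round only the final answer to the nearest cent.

$115,171.49

Assessed value = $2,163,556 × 0.995 = $2,152,738.22
Talbot USD: $2,152,738.22 × 0.0246 = $52,957.360212
Briarton Township: $2,152,738.22 × 0.0051 = $10,978.964922
Port Authority: $2,152,738.22 × 0.0026 = $5,597.119372
City of Rookery: $2,152,738.22 × 0.0089 = $19,159.370158
Ashby County: $2,152,738.22 × 0.0123 = $26,478.680106
Total = $115,171.49477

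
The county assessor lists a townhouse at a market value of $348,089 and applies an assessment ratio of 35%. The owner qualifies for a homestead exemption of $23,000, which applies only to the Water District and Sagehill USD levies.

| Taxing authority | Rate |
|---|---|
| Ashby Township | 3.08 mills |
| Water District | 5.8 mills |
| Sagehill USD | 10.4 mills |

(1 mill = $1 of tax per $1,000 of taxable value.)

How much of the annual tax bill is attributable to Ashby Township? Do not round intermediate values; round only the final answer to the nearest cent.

$375.24

Assessed value = $348,089 × 0.35 = $121,831.15
Ashby Township taxable value = $121,831.15 (exemption does not apply)
Ashby Township levy = $121,831.15 × 0.00308 = $375.239942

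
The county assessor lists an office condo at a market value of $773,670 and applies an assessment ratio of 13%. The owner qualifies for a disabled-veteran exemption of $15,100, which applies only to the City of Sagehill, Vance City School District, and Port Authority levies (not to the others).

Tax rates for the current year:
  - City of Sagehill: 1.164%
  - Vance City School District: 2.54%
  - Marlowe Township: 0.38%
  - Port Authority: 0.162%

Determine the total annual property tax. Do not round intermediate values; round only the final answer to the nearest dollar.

$3,687

Assessed value = $773,670 × 0.13 = $100,577.1
City of Sagehill: ($100,577.1 − $15,100) × 0.01164 = $85,477.1 × 0.01164 = $994.953444
Vance City School District: ($100,577.1 − $15,100) × 0.0254 = $85,477.1 × 0.0254 = $2,171.11834
Marlowe Township: $100,577.1 × 0.0038 = $382.19298
Port Authority: ($100,577.1 − $15,100) × 0.00162 = $85,477.1 × 0.00162 = $138.472902
Total = $3,686.737666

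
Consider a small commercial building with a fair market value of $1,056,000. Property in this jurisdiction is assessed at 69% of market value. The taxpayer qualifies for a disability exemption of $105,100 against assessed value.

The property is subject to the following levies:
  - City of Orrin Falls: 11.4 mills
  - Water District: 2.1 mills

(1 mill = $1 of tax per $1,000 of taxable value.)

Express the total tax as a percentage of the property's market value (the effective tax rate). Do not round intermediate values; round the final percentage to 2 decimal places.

Assessed value = $1,056,000 × 0.69 = $728,640
Taxable value = $728,640 − $105,100 = $623,540
City of Orrin Falls: $623,540 × 0.0114 = $7,108.356
Water District: $623,540 × 0.0021 = $1,309.434
Total tax = $8,417.79
Effective rate = $8,417.79 ÷ $1,056,000 = 0.80% of market value

0.80%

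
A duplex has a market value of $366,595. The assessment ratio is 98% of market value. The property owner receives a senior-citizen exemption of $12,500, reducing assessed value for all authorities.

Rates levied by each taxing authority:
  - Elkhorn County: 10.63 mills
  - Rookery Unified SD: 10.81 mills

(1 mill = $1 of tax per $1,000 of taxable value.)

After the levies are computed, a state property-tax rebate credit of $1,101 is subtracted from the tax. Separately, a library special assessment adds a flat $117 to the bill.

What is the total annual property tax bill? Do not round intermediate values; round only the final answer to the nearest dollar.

$6,451

Assessed value = $366,595 × 0.98 = $359,263.1
Taxable value = $359,263.1 − $12,500 = $346,763.1
Elkhorn County: $346,763.1 × 0.01063 = $3,686.091753
Rookery Unified SD: $346,763.1 × 0.01081 = $3,748.509111
Levies subtotal = $7,434.600864
After credit = $7,434.600864 − $1,101 = $6,333.600864
Total = $6,333.600864 + $117 = $6,450.600864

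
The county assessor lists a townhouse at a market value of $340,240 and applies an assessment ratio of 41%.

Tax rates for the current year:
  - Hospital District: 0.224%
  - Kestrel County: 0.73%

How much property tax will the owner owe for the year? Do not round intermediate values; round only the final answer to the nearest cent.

Assessed value = $340,240 × 0.41 = $139,498.4
Hospital District: $139,498.4 × 0.00224 = $312.476416
Kestrel County: $139,498.4 × 0.0073 = $1,018.33832
Total = $312.476416 + $1,018.33832 = $1,330.814736

$1,330.81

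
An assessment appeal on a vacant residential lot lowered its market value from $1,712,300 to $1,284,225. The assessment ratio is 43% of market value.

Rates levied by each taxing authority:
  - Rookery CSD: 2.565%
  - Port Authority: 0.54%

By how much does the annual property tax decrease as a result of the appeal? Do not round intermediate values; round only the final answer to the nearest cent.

$5,715.44

Old assessed value = $1,712,300 × 0.43 = $736,289
New assessed value = $1,284,225 × 0.43 = $552,216.75
Combined rate = 0.02565 + 0.0054 = 0.03105
Old tax = $736,289 × 0.03105 = $22,861.77345
New tax = $552,216.75 × 0.03105 = $17,146.3300875
Reduction = $22,861.77345 − $17,146.3300875 = $5,715.4433625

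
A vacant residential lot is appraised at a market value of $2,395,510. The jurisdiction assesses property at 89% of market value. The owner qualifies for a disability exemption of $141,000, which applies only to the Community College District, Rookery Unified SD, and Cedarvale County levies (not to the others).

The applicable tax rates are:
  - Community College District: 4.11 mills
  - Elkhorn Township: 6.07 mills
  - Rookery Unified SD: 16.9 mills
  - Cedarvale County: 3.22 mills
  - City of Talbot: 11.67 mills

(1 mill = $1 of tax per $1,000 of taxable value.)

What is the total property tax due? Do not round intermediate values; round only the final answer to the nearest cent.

Assessed value = $2,395,510 × 0.89 = $2,132,003.9
Community College District: ($2,132,003.9 − $141,000) × 0.00411 = $1,991,003.9 × 0.00411 = $8,183.026029
Elkhorn Township: $2,132,003.9 × 0.00607 = $12,941.263673
Rookery Unified SD: ($2,132,003.9 − $141,000) × 0.0169 = $1,991,003.9 × 0.0169 = $33,647.96591
Cedarvale County: ($2,132,003.9 − $141,000) × 0.00322 = $1,991,003.9 × 0.00322 = $6,411.032558
City of Talbot: $2,132,003.9 × 0.01167 = $24,880.485513
Total = $86,063.773683

$86,063.77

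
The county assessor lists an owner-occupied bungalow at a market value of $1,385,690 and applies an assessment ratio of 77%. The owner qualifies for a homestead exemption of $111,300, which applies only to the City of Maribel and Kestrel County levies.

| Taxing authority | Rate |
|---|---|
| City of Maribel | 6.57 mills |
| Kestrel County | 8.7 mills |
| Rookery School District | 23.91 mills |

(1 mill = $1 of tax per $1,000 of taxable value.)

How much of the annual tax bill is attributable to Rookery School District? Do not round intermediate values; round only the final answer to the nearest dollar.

$25,512

Assessed value = $1,385,690 × 0.77 = $1,066,981.3
Rookery School District taxable value = $1,066,981.3 (exemption does not apply)
Rookery School District levy = $1,066,981.3 × 0.02391 = $25,511.522883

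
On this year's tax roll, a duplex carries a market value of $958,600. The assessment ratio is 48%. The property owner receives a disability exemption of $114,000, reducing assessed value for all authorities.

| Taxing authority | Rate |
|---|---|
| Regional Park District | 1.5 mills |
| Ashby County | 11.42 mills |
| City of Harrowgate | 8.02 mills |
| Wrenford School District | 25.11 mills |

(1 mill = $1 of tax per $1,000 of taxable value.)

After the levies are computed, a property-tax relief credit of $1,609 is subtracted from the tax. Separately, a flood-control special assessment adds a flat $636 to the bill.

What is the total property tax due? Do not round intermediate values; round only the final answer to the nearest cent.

$14,966.19

Assessed value = $958,600 × 0.48 = $460,128
Taxable value = $460,128 − $114,000 = $346,128
Regional Park District: $346,128 × 0.0015 = $519.192
Ashby County: $346,128 × 0.01142 = $3,952.78176
City of Harrowgate: $346,128 × 0.00802 = $2,775.94656
Wrenford School District: $346,128 × 0.02511 = $8,691.27408
Levies subtotal = $15,939.1944
After credit = $15,939.1944 − $1,609 = $14,330.1944
Total = $14,330.1944 + $636 = $14,966.1944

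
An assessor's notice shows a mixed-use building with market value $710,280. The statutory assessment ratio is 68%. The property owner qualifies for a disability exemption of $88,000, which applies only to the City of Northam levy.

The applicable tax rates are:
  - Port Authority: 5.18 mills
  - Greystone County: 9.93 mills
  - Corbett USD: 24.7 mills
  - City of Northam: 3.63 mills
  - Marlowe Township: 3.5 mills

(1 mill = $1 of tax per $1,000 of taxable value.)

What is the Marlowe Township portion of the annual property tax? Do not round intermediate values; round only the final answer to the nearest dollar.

Assessed value = $710,280 × 0.68 = $482,990.4
Marlowe Township taxable value = $482,990.4 (exemption does not apply)
Marlowe Township levy = $482,990.4 × 0.0035 = $1,690.4664

$1,690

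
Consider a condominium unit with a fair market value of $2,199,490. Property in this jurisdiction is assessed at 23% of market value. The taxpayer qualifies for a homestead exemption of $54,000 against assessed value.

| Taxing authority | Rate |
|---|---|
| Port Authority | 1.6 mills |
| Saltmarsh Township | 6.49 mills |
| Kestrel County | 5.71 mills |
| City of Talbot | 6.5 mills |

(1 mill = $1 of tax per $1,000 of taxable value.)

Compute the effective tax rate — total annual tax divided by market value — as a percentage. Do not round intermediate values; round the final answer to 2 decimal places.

Assessed value = $2,199,490 × 0.23 = $505,882.7
Taxable value = $505,882.7 − $54,000 = $451,882.7
Port Authority: $451,882.7 × 0.0016 = $723.01232
Saltmarsh Township: $451,882.7 × 0.00649 = $2,932.718723
Kestrel County: $451,882.7 × 0.00571 = $2,580.250217
City of Talbot: $451,882.7 × 0.0065 = $2,937.23755
Total tax = $9,173.21881
Effective rate = $9,173.21881 ÷ $2,199,490 = 0.42% of market value

0.42%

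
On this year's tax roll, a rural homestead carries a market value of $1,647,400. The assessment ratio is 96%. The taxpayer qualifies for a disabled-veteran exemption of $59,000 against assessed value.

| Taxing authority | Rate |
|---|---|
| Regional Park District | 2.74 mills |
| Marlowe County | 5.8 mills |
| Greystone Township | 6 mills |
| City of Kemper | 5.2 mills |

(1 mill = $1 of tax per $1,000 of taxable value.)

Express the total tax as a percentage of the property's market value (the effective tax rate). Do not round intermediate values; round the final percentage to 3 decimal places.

1.824%

Assessed value = $1,647,400 × 0.96 = $1,581,504
Taxable value = $1,581,504 − $59,000 = $1,522,504
Regional Park District: $1,522,504 × 0.00274 = $4,171.66096
Marlowe County: $1,522,504 × 0.0058 = $8,830.5232
Greystone Township: $1,522,504 × 0.006 = $9,135.024
City of Kemper: $1,522,504 × 0.0052 = $7,917.0208
Total tax = $30,054.22896
Effective rate = $30,054.22896 ÷ $1,647,400 = 1.824% of market value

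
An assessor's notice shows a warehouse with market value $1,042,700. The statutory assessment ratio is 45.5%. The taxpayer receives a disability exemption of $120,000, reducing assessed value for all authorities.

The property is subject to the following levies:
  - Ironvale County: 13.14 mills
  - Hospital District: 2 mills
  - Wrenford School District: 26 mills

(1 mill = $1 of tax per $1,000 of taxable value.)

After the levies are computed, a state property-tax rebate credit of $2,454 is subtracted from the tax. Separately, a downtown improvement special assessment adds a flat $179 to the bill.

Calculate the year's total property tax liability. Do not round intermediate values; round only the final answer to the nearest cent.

$12,306.19

Assessed value = $1,042,700 × 0.455 = $474,428.5
Taxable value = $474,428.5 − $120,000 = $354,428.5
Ironvale County: $354,428.5 × 0.01314 = $4,657.19049
Hospital District: $354,428.5 × 0.002 = $708.857
Wrenford School District: $354,428.5 × 0.026 = $9,215.141
Levies subtotal = $14,581.18849
After credit = $14,581.18849 − $2,454 = $12,127.18849
Total = $12,127.18849 + $179 = $12,306.18849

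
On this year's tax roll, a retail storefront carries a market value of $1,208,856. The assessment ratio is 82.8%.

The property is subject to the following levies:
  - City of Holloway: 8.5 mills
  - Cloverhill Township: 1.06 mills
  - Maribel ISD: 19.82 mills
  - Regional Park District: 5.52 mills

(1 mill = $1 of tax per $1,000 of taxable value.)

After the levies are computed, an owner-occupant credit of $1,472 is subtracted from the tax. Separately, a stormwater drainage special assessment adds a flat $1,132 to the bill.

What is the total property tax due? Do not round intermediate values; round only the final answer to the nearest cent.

Assessed value = $1,208,856 × 0.828 = $1,000,932.768
City of Holloway: $1,000,932.768 × 0.0085 = $8,507.928528
Cloverhill Township: $1,000,932.768 × 0.00106 = $1,060.98873408
Maribel ISD: $1,000,932.768 × 0.01982 = $19,838.48746176
Regional Park District: $1,000,932.768 × 0.00552 = $5,525.14887936
Levies subtotal = $34,932.5536032
After credit = $34,932.5536032 − $1,472 = $33,460.5536032
Total = $33,460.5536032 + $1,132 = $34,592.5536032

$34,592.55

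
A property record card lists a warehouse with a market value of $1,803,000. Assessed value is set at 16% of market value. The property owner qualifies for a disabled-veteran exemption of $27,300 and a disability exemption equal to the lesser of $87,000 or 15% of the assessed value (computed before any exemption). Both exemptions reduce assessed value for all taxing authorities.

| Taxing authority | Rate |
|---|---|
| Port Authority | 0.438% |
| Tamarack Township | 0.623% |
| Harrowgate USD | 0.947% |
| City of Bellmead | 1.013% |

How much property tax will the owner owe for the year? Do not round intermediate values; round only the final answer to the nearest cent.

$6,583.00

Assessed value = $1,803,000 × 0.16 = $288,480
Disability exemption = min($87,000, 15% × $288,480) = min($87,000, $43,272) = $43,272 (percentage binds)
Taxable value = $288,480 − $27,300 − $43,272 = $217,908
Port Authority: $217,908 × 0.00438 = $954.43704
Tamarack Township: $217,908 × 0.00623 = $1,357.56684
Harrowgate USD: $217,908 × 0.00947 = $2,063.58876
City of Bellmead: $217,908 × 0.01013 = $2,207.40804
Total = $6,583.00068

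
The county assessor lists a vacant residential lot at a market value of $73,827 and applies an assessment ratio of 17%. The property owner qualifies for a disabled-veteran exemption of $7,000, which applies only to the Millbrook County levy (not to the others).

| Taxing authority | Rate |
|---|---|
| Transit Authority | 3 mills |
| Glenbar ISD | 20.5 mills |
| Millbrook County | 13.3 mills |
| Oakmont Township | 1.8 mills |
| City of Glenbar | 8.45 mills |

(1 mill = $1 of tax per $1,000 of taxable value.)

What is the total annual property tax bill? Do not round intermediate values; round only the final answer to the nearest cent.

$497.41

Assessed value = $73,827 × 0.17 = $12,550.59
Transit Authority: $12,550.59 × 0.003 = $37.65177
Glenbar ISD: $12,550.59 × 0.0205 = $257.287095
Millbrook County: ($12,550.59 − $7,000) × 0.0133 = $5,550.59 × 0.0133 = $73.822847
Oakmont Township: $12,550.59 × 0.0018 = $22.591062
City of Glenbar: $12,550.59 × 0.00845 = $106.0524855
Total = $497.4052595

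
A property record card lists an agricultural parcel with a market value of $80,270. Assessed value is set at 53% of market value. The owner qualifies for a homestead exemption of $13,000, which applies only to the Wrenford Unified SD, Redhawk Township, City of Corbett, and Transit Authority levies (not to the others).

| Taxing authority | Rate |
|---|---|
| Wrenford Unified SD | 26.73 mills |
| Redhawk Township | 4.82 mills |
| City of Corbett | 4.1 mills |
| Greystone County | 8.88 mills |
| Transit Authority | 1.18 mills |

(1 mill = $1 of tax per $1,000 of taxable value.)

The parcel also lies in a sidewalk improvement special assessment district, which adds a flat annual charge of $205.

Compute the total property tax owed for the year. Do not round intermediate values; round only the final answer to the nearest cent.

Assessed value = $80,270 × 0.53 = $42,543.1
Wrenford Unified SD: ($42,543.1 − $13,000) × 0.02673 = $29,543.1 × 0.02673 = $789.687063
Redhawk Township: ($42,543.1 − $13,000) × 0.00482 = $29,543.1 × 0.00482 = $142.397742
City of Corbett: ($42,543.1 − $13,000) × 0.0041 = $29,543.1 × 0.0041 = $121.12671
Greystone County: $42,543.1 × 0.00888 = $377.782728
Transit Authority: ($42,543.1 − $13,000) × 0.00118 = $29,543.1 × 0.00118 = $34.860858
Levies subtotal = $1,465.855101
Total = $1,465.855101 + $205 = $1,670.855101

$1,670.86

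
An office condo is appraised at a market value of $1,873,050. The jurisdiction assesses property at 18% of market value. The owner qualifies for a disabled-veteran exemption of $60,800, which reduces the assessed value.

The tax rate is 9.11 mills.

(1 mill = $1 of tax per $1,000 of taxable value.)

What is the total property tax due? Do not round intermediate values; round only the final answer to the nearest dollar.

Assessed value = $1,873,050 × 0.18 = $337,149
Taxable value = $337,149 − $60,800 = $276,349
Tax = $276,349 × 0.00911 = $2,517.53939

$2,518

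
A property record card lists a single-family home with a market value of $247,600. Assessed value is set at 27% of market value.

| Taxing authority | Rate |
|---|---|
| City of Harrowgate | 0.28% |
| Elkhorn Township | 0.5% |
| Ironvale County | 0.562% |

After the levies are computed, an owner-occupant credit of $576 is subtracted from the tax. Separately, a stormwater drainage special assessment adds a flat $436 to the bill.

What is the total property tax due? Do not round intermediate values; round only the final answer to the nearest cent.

Assessed value = $247,600 × 0.27 = $66,852
City of Harrowgate: $66,852 × 0.0028 = $187.1856
Elkhorn Township: $66,852 × 0.005 = $334.26
Ironvale County: $66,852 × 0.00562 = $375.70824
Levies subtotal = $897.15384
After credit = $897.15384 − $576 = $321.15384
Total = $321.15384 + $436 = $757.15384

$757.15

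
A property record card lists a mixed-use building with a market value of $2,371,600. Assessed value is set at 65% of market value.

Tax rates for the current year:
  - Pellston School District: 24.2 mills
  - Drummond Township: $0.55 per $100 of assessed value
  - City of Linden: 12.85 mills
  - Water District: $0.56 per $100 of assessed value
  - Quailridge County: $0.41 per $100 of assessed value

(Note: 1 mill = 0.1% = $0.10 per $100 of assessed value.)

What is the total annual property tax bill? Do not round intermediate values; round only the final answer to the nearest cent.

$80,545.47

Assessed value = $2,371,600 × 0.65 = $1,541,540
Pellston School District: $1,541,540 × 0.0242 = $37,305.268
Drummond Township: $1,541,540 × 0.0055 = $8,478.47
City of Linden: $1,541,540 × 0.01285 = $19,808.789
Water District: $1,541,540 × 0.0056 = $8,632.624
Quailridge County: $1,541,540 × 0.0041 = $6,320.314
Total = $80,545.465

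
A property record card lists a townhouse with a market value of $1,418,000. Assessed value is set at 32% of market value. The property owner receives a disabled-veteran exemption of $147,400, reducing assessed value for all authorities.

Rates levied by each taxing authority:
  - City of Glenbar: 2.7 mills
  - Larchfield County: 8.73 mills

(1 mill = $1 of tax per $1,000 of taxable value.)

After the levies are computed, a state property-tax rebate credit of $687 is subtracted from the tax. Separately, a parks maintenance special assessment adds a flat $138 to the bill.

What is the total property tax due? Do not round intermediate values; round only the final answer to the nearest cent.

Assessed value = $1,418,000 × 0.32 = $453,760
Taxable value = $453,760 − $147,400 = $306,360
City of Glenbar: $306,360 × 0.0027 = $827.172
Larchfield County: $306,360 × 0.00873 = $2,674.5228
Levies subtotal = $3,501.6948
After credit = $3,501.6948 − $687 = $2,814.6948
Total = $2,814.6948 + $138 = $2,952.6948

$2,952.69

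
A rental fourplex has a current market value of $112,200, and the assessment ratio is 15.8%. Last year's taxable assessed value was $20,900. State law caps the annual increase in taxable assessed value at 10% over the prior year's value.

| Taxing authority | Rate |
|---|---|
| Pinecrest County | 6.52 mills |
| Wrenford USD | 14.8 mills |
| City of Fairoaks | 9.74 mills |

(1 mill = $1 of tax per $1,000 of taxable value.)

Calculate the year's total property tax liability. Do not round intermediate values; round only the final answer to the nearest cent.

$550.62

Uncapped assessed value = $112,200 × 0.158 = $17,727.6
Cap limit = $20,900 × 1.1 = $22,990
Taxable assessed value = min($17,727.6, $22,990) = $17,727.6 (cap does not bind)
Pinecrest County: $17,727.6 × 0.00652 = $115.583952
Wrenford USD: $17,727.6 × 0.0148 = $262.36848
City of Fairoaks: $17,727.6 × 0.00974 = $172.666824
Total = $550.619256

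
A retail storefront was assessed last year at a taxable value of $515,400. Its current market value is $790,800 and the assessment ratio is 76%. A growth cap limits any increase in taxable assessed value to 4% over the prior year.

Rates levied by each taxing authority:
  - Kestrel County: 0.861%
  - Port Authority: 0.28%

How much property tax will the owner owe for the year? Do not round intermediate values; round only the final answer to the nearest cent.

Uncapped assessed value = $790,800 × 0.76 = $601,008
Cap limit = $515,400 × 1.04 = $536,016
Taxable assessed value = min($601,008, $536,016) = $536,016 (cap binds)
Kestrel County: $536,016 × 0.00861 = $4,615.09776
Port Authority: $536,016 × 0.0028 = $1,500.8448
Total = $6,115.94256

$6,115.94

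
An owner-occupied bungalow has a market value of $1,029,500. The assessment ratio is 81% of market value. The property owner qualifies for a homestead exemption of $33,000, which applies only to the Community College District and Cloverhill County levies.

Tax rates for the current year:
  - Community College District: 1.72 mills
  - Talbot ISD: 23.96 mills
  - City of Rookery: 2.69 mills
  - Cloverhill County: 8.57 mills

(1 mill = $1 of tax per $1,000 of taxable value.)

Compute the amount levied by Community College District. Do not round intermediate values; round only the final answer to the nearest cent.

Assessed value = $1,029,500 × 0.81 = $833,895
Community College District taxable value = $833,895 − $33,000 = $800,895
Community College District levy = $800,895 × 0.00172 = $1,377.5394

$1,377.54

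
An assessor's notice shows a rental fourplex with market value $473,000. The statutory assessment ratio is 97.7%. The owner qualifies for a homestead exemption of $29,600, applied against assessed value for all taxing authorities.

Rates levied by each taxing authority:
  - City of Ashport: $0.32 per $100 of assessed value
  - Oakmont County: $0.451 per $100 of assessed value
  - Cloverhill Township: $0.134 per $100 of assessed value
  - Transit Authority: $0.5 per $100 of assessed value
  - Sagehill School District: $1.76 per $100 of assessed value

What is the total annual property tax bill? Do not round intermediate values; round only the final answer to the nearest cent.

$13,689.29

Assessed value = $473,000 × 0.977 = $462,121
Taxable value = $462,121 − $29,600 = $432,521
City of Ashport: $432,521 × 0.0032 = $1,384.0672
Oakmont County: $432,521 × 0.00451 = $1,950.66971
Cloverhill Township: $432,521 × 0.00134 = $579.57814
Transit Authority: $432,521 × 0.005 = $2,162.605
Sagehill School District: $432,521 × 0.0176 = $7,612.3696
Total = $1,384.0672 + $1,950.66971 + $579.57814 + $2,162.605 + $7,612.3696 = $13,689.28965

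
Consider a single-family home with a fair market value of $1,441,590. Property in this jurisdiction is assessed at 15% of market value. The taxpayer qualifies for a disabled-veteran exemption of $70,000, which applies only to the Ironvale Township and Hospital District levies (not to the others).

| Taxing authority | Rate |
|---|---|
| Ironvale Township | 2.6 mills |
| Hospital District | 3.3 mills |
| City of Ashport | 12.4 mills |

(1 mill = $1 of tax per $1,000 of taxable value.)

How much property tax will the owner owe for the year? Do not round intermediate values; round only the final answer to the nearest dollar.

Assessed value = $1,441,590 × 0.15 = $216,238.5
Ironvale Township: ($216,238.5 − $70,000) × 0.0026 = $146,238.5 × 0.0026 = $380.2201
Hospital District: ($216,238.5 − $70,000) × 0.0033 = $146,238.5 × 0.0033 = $482.58705
City of Ashport: $216,238.5 × 0.0124 = $2,681.3574
Total = $3,544.16455

$3,544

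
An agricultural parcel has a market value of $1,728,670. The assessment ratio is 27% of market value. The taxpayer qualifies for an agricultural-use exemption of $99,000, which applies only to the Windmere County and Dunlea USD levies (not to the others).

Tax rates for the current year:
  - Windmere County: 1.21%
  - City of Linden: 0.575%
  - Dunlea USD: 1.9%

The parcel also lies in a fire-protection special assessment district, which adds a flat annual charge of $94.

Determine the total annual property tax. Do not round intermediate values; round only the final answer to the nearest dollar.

$14,215

Assessed value = $1,728,670 × 0.27 = $466,740.9
Windmere County: ($466,740.9 − $99,000) × 0.0121 = $367,740.9 × 0.0121 = $4,449.66489
City of Linden: $466,740.9 × 0.00575 = $2,683.760175
Dunlea USD: ($466,740.9 − $99,000) × 0.019 = $367,740.9 × 0.019 = $6,987.0771
Levies subtotal = $14,120.502165
Total = $14,120.502165 + $94 = $14,214.502165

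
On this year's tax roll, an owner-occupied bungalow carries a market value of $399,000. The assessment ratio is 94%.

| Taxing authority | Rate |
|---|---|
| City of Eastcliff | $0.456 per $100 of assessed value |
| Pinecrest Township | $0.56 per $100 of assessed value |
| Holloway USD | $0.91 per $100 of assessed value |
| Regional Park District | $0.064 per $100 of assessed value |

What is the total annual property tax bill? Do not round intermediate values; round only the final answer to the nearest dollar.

Assessed value = $399,000 × 0.94 = $375,060
City of Eastcliff: $375,060 × 0.00456 = $1,710.2736
Pinecrest Township: $375,060 × 0.0056 = $2,100.336
Holloway USD: $375,060 × 0.0091 = $3,413.046
Regional Park District: $375,060 × 0.00064 = $240.0384
Total = $1,710.2736 + $2,100.336 + $3,413.046 + $240.0384 = $7,463.694

$7,464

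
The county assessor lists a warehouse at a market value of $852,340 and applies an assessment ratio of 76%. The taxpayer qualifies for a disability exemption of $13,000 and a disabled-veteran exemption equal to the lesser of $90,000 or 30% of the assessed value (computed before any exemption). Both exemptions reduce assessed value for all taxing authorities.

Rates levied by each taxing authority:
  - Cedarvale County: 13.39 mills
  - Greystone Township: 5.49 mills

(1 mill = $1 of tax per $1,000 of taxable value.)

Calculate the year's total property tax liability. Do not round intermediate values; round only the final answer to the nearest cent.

$10,285.42

Assessed value = $852,340 × 0.76 = $647,778.4
Disabled-veteran exemption = min($90,000, 30% × $647,778.4) = min($90,000, $194,333.52) = $90,000 (dollar cap binds)
Taxable value = $647,778.4 − $13,000 − $90,000 = $544,778.4
Cedarvale County: $544,778.4 × 0.01339 = $7,294.582776
Greystone Township: $544,778.4 × 0.00549 = $2,990.833416
Total = $10,285.416192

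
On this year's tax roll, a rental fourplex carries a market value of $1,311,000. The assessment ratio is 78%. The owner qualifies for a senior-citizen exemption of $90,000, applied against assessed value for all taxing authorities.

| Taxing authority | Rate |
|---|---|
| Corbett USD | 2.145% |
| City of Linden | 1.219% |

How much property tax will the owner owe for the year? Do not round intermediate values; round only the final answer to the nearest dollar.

$31,372

Assessed value = $1,311,000 × 0.78 = $1,022,580
Taxable value = $1,022,580 − $90,000 = $932,580
Corbett USD: $932,580 × 0.02145 = $20,003.841
City of Linden: $932,580 × 0.01219 = $11,368.1502
Total = $20,003.841 + $11,368.1502 = $31,371.9912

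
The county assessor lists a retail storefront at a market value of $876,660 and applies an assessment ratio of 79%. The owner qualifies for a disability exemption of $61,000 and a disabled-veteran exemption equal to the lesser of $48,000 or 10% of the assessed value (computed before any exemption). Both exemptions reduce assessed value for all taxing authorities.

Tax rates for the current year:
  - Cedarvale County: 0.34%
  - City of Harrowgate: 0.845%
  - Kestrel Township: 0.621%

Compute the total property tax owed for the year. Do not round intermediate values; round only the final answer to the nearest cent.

Assessed value = $876,660 × 0.79 = $692,561.4
Disabled-veteran exemption = min($48,000, 10% × $692,561.4) = min($48,000, $69,256.14) = $48,000 (dollar cap binds)
Taxable value = $692,561.4 − $61,000 − $48,000 = $583,561.4
Cedarvale County: $583,561.4 × 0.0034 = $1,984.10876
City of Harrowgate: $583,561.4 × 0.00845 = $4,931.09383
Kestrel Township: $583,561.4 × 0.00621 = $3,623.916294
Total = $10,539.118884

$10,539.12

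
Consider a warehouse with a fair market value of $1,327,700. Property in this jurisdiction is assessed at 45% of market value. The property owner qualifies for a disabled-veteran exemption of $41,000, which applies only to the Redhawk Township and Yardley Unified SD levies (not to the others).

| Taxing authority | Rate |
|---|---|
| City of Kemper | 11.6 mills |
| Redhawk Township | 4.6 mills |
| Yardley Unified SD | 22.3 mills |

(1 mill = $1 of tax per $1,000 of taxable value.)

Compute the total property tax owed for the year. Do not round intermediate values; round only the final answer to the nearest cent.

Assessed value = $1,327,700 × 0.45 = $597,465
City of Kemper: $597,465 × 0.0116 = $6,930.594
Redhawk Township: ($597,465 − $41,000) × 0.0046 = $556,465 × 0.0046 = $2,559.739
Yardley Unified SD: ($597,465 − $41,000) × 0.0223 = $556,465 × 0.0223 = $12,409.1695
Total = $21,899.5025

$21,899.50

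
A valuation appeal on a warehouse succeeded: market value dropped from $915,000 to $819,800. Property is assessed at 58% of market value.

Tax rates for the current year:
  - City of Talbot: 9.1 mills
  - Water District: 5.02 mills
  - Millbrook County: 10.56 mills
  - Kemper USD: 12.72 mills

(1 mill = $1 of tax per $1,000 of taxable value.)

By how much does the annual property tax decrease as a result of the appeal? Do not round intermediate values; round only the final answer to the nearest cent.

$2,065.08

Old assessed value = $915,000 × 0.58 = $530,700
New assessed value = $819,800 × 0.58 = $475,484
Combined rate = 0.0091 + 0.00502 + 0.01056 + 0.01272 = 0.0374
Old tax = $530,700 × 0.0374 = $19,848.18
New tax = $475,484 × 0.0374 = $17,783.1016
Reduction = $19,848.18 − $17,783.1016 = $2,065.0784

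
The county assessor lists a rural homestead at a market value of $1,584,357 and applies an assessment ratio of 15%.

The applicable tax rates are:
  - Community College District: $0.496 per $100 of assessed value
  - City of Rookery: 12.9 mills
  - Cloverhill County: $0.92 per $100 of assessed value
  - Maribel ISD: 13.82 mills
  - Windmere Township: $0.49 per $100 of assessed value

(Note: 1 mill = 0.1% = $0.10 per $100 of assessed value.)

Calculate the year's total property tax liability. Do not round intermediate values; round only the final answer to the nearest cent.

$10,879.78

Assessed value = $1,584,357 × 0.15 = $237,653.55
Community College District: $237,653.55 × 0.00496 = $1,178.761608
City of Rookery: $237,653.55 × 0.0129 = $3,065.730795
Cloverhill County: $237,653.55 × 0.0092 = $2,186.41266
Maribel ISD: $237,653.55 × 0.01382 = $3,284.372061
Windmere Township: $237,653.55 × 0.0049 = $1,164.502395
Total = $10,879.779519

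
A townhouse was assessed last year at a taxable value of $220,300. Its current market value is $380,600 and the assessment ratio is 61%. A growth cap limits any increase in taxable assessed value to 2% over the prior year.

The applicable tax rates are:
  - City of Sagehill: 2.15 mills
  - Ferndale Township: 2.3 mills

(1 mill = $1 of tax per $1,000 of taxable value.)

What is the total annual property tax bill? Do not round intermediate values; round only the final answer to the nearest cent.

$999.94

Uncapped assessed value = $380,600 × 0.61 = $232,166
Cap limit = $220,300 × 1.02 = $224,706
Taxable assessed value = min($232,166, $224,706) = $224,706 (cap binds)
City of Sagehill: $224,706 × 0.00215 = $483.1179
Ferndale Township: $224,706 × 0.0023 = $516.8238
Total = $999.9417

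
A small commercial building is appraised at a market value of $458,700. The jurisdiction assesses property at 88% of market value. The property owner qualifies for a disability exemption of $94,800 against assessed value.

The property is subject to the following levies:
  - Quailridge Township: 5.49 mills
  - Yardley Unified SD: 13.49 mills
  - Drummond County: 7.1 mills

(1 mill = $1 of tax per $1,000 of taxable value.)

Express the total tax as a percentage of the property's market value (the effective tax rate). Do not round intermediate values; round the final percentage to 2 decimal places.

Assessed value = $458,700 × 0.88 = $403,656
Taxable value = $403,656 − $94,800 = $308,856
Quailridge Township: $308,856 × 0.00549 = $1,695.61944
Yardley Unified SD: $308,856 × 0.01349 = $4,166.46744
Drummond County: $308,856 × 0.0071 = $2,192.8776
Total tax = $8,054.96448
Effective rate = $8,054.96448 ÷ $458,700 = 1.76% of market value

1.76%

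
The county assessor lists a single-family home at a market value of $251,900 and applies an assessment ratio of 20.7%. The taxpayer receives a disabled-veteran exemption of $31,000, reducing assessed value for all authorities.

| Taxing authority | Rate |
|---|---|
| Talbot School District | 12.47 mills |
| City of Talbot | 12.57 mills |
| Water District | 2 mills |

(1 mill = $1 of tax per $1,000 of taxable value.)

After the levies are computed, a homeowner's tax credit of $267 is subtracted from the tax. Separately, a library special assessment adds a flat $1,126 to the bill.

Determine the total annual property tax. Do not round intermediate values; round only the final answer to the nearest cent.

$1,430.71

Assessed value = $251,900 × 0.207 = $52,143.3
Taxable value = $52,143.3 − $31,000 = $21,143.3
Talbot School District: $21,143.3 × 0.01247 = $263.656951
City of Talbot: $21,143.3 × 0.01257 = $265.771281
Water District: $21,143.3 × 0.002 = $42.2866
Levies subtotal = $571.714832
After credit = $571.714832 − $267 = $304.714832
Total = $304.714832 + $1,126 = $1,430.714832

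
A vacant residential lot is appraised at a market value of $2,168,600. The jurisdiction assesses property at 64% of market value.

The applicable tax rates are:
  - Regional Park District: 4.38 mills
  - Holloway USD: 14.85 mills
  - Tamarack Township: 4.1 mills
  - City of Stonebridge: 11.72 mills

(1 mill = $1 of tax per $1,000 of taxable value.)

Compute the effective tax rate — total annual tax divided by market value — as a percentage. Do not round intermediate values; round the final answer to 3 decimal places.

Assessed value = $2,168,600 × 0.64 = $1,387,904
Regional Park District: $1,387,904 × 0.00438 = $6,079.01952
Holloway USD: $1,387,904 × 0.01485 = $20,610.3744
Tamarack Township: $1,387,904 × 0.0041 = $5,690.4064
City of Stonebridge: $1,387,904 × 0.01172 = $16,266.23488
Total tax = $48,646.0352
Effective rate = $48,646.0352 ÷ $2,168,600 = 2.243% of market value

2.243%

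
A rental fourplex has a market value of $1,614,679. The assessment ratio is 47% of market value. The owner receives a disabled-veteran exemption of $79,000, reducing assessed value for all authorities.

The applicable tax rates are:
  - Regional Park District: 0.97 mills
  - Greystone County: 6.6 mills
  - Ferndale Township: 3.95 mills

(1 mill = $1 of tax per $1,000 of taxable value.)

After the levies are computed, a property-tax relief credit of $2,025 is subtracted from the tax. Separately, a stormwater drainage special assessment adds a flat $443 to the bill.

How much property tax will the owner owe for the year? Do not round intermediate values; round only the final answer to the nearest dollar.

$6,250

Assessed value = $1,614,679 × 0.47 = $758,899.13
Taxable value = $758,899.13 − $79,000 = $679,899.13
Regional Park District: $679,899.13 × 0.00097 = $659.5021561
Greystone County: $679,899.13 × 0.0066 = $4,487.334258
Ferndale Township: $679,899.13 × 0.00395 = $2,685.6015635
Levies subtotal = $7,832.4379776
After credit = $7,832.4379776 − $2,025 = $5,807.4379776
Total = $5,807.4379776 + $443 = $6,250.4379776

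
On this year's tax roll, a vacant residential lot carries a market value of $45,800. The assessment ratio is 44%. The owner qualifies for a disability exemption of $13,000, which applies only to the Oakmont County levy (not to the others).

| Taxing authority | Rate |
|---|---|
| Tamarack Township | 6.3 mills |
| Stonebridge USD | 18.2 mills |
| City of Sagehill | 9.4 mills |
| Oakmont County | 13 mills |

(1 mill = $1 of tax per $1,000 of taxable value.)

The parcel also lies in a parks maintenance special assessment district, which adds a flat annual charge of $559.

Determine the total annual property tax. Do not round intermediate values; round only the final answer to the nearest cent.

$1,335.13

Assessed value = $45,800 × 0.44 = $20,152
Tamarack Township: $20,152 × 0.0063 = $126.9576
Stonebridge USD: $20,152 × 0.0182 = $366.7664
City of Sagehill: $20,152 × 0.0094 = $189.4288
Oakmont County: ($20,152 − $13,000) × 0.013 = $7,152 × 0.013 = $92.976
Levies subtotal = $776.1288
Total = $776.1288 + $559 = $1,335.1288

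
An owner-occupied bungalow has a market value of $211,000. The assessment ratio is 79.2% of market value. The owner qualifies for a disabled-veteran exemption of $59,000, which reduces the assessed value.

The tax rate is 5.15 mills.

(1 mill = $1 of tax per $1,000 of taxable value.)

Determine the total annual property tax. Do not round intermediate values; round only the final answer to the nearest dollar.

$557

Assessed value = $211,000 × 0.792 = $167,112
Taxable value = $167,112 − $59,000 = $108,112
Tax = $108,112 × 0.00515 = $556.7768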